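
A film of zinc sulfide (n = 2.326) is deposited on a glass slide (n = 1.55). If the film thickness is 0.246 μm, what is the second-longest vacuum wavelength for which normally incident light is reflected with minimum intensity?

Ray reflecting at the top interface goes from n = 1.0 toward n = 2.326: a half-wave phase shift.
Bottom surface (2.326 → 1.55): reflection off a lower-index medium gives no phase shift.
Exactly one π shift → a net half-wave offset.
So the condition for destructive reflection is 2 n t = m λ.
λ = 2 n t / m. The second-longest wavelength is m = 2: λ = 2 × 2.326 × 246 / 2.00 = 572 nm.

572 nm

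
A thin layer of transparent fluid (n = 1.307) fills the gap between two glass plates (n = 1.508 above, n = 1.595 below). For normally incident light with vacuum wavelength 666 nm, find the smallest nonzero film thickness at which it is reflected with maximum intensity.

At the upper boundary (n = 1.508 to n = 1.307) the reflected ray undergoes no phase shift.
At the lower boundary (n = 1.307 to n = 1.595) the reflected ray undergoes a half-wave phase shift.
Net: one phase inversion between the two reflected rays.
With one net inversion, constructive interference in reflection requires 2 n t = (m + ½) λ.
Minimum at m = 0: t = λ / (4 n) = 666 / (4 × 1.307) = 127 nm.

127 nm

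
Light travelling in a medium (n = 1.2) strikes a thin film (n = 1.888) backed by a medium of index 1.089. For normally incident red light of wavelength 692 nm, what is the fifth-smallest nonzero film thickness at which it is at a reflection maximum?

825 nm

Top surface (1.2 → 1.888): reflection off a higher-index medium gives a half-wave phase shift.
At the lower boundary (n = 1.888 to n = 1.089) the reflected ray undergoes no phase shift.
The two reflections differ by half a wavelength.
So the condition for constructive reflection is 2 n t = (m + ½) λ.
The fifth-smallest nonzero thickness corresponds to m = 4: t = (m + ½) λ / (2 n) = 4.50 × 692 / (2 × 1.888) = 825 nm.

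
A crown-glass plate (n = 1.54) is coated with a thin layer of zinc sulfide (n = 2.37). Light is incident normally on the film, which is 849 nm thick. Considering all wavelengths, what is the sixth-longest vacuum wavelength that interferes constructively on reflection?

732 nm

Ray reflecting at the top interface goes from n = 1.0 toward n = 2.37: a half-wave phase shift.
Bottom surface (2.37 → 1.54): reflection off a lower-index medium gives no phase shift.
Net: one phase inversion between the two reflected rays.
So the condition for constructive reflection is 2 n t = (m + ½) λ.
λ = 2 n t / (m + ½). The sixth-longest wavelength is m = 5: λ = 2 × 2.37 × 849 / 5.50 = 732 nm.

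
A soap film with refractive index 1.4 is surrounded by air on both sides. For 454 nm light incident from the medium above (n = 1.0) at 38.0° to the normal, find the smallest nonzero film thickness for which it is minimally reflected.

181 nm

Ray reflecting at the top interface goes from n = 1.0 toward n = 1.4: a half-wave phase shift.
Ray reflecting at the bottom interface goes from n = 1.4 toward n = 1.0: no phase shift.
Net: one phase inversion between the two reflected rays.
With one net inversion, destructive interference in reflection requires 2 n t cos θ_r = m λ.
Snell's law: 1.0 sin 38.0° = 1.4 sin θ_r → sin θ_r = 0.440, cos θ_r = 0.898.
Minimum nonzero at m = 1: t = λ / (2 n cos θ_r) = 454 / (2 × 1.4 × 0.898) = 181 nm.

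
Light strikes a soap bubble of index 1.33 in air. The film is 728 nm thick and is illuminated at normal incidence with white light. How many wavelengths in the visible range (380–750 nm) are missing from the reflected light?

Top surface (1.0 → 1.33): reflection off a higher-index medium gives a half-wave phase shift.
Bottom surface (1.33 → 1.0): reflection off a lower-index medium gives no phase shift.
The two reflections differ by half a wavelength.
With one net inversion, destructive interference in reflection requires 2 n t = m λ.
λ = 2 n t / m = 1936 / m nm.
m=2: 968 nm (IR); m=3: 645 nm (visible); m=4: 484 nm (visible); m=5: 387 nm (visible); m=6: 323 nm (UV).

3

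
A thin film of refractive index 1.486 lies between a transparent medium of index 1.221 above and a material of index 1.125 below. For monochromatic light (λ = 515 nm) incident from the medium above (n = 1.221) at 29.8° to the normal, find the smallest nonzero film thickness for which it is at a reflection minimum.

At the upper boundary (n = 1.221 to n = 1.486) the reflected ray undergoes a half-wave phase shift.
At the lower boundary (n = 1.486 to n = 1.125) the reflected ray undergoes no phase shift.
Net: one phase inversion between the two reflected rays.
With one net inversion, destructive interference in reflection requires 2 n t cos θ_r = m λ.
Snell's law: 1.221 sin 29.8° = 1.486 sin θ_r → sin θ_r = 0.408, cos θ_r = 0.913.
Minimum nonzero at m = 1: t = λ / (2 n cos θ_r) = 515 / (2 × 1.486 × 0.913) = 190 nm.

190 nm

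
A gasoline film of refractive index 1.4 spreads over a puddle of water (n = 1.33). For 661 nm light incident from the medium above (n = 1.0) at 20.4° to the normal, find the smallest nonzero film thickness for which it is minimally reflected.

244 nm

At the upper boundary (n = 1.0 to n = 1.4) the reflected ray undergoes a half-wave phase shift.
At the lower boundary (n = 1.4 to n = 1.33) the reflected ray undergoes no phase shift.
The two reflections differ by half a wavelength.
So the condition for destructive reflection is 2 n t cos θ_r = m λ.
Snell's law: 1.0 sin 20.4° = 1.4 sin θ_r → sin θ_r = 0.249, cos θ_r = 0.969.
Minimum nonzero at m = 1: t = λ / (2 n cos θ_r) = 661 / (2 × 1.4 × 0.969) = 244 nm.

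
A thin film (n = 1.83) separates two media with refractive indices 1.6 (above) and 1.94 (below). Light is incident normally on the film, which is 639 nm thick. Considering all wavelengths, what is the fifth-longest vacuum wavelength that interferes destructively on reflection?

At the upper boundary (n = 1.6 to n = 1.83) the reflected ray undergoes a half-wave phase shift.
Bottom surface (1.83 → 1.94): reflection off a higher-index medium gives a half-wave phase shift.
Zero or two π shifts → no net half-wave offset.
With no net inversion, destructive interference in reflection requires 2 n t = (m + ½) λ.
λ = 2 n t / (m + ½). The fifth-longest wavelength is m = 4: λ = 2 × 1.83 × 639 / 4.50 = 520 nm.

520 nm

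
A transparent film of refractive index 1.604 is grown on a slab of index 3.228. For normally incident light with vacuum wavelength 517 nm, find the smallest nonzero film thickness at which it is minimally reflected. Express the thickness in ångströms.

At the upper boundary (n = 1.0 to n = 1.604) the reflected ray undergoes a half-wave phase shift.
At the lower boundary (n = 1.604 to n = 3.228) the reflected ray undergoes a half-wave phase shift.
The two reflections carry the same phase change, so no net offset.
For weak reflection here: 2 n t = (m + ½) λ.
Minimum at m = 0: t = λ / (4 n) = 517 / (4 × 1.604) = 80.6 nm.

806 Å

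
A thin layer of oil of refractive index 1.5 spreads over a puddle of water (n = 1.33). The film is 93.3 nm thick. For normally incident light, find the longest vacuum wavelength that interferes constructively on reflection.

560 nm

At the upper boundary (n = 1.0 to n = 1.5) the reflected ray undergoes a half-wave phase shift.
Ray reflecting at the bottom interface goes from n = 1.5 toward n = 1.33: no phase shift.
Net: one phase inversion between the two reflected rays.
For strong reflection here: 2 n t = (m + ½) λ.
λ = 2 n t / (m + ½). The longest wavelength is m = 0: λ = 2 × 1.5 × 93.3 / 0.500 = 560 nm.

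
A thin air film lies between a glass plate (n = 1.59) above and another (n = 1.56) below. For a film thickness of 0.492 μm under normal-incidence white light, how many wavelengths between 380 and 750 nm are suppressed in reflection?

Ray reflecting at the top interface goes from n = 1.59 toward n = 1.0: no phase shift.
At the lower boundary (n = 1.0 to n = 1.56) the reflected ray undergoes a half-wave phase shift.
Net: one phase inversion between the two reflected rays.
For dark reflection here: 2 n t = m λ.
λ = 2 n t / m = 984 / m nm.
m=1: 984 nm (IR); m=2: 492 nm (visible); m=3: 328 nm (UV).

1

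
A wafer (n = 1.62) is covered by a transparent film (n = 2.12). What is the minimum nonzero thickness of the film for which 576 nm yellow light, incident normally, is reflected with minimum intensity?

136 nm

Ray reflecting at the top interface goes from n = 1.0 toward n = 2.12: a half-wave phase shift.
At the lower boundary (n = 2.12 to n = 1.62) the reflected ray undergoes no phase shift.
Net: one phase inversion between the two reflected rays.
For weak reflection here: 2 n t = m λ.
Minimum nonzero at m = 1: t = λ / (2 n) = 576 / (2 × 2.12) = 136 nm.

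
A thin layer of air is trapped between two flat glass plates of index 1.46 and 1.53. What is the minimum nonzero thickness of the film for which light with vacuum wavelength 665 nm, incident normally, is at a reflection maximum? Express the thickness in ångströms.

1663 Å

Ray reflecting at the top interface goes from n = 1.46 toward n = 1.0: no phase shift.
Bottom surface (1.0 → 1.53): reflection off a higher-index medium gives a half-wave phase shift.
Net: one phase inversion between the two reflected rays.
With one net inversion, constructive interference in reflection requires 2 n t = (m + ½) λ.
Minimum at m = 0: t = λ / (4 n) = 665 / (4 × 1.0) = 166 nm.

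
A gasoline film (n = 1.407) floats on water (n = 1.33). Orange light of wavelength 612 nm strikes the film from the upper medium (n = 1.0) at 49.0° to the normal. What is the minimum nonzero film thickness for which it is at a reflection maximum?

Top surface (1.0 → 1.407): reflection off a higher-index medium gives a half-wave phase shift.
Bottom surface (1.407 → 1.33): reflection off a lower-index medium gives no phase shift.
Exactly one π shift → a net half-wave offset.
So the condition for constructive reflection is 2 n t cos θ_r = (m + ½) λ.
Snell's law: 1.0 sin 49.0° = 1.407 sin θ_r → sin θ_r = 0.536, cos θ_r = 0.844.
Minimum at m = 0: t = λ / (4 n cos θ_r) = 612 / (4 × 1.407 × 0.844) = 129 nm.

129 nm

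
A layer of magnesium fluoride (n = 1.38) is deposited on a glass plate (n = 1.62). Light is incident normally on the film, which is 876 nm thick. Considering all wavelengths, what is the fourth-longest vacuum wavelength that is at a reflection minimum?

Ray reflecting at the top interface goes from n = 1.0 toward n = 1.38: a half-wave phase shift.
Bottom surface (1.38 → 1.62): reflection off a higher-index medium gives a half-wave phase shift.
The two reflections carry the same phase change, so no net offset.
For weak reflection here: 2 n t = (m + ½) λ.
λ = 2 n t / (m + ½). The fourth-longest wavelength is m = 3: λ = 2 × 1.38 × 876 / 3.50 = 691 nm.

691 nm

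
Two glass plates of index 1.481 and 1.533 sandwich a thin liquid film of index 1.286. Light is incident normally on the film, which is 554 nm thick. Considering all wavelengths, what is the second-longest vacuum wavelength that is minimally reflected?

At the upper boundary (n = 1.481 to n = 1.286) the reflected ray undergoes no phase shift.
Ray reflecting at the bottom interface goes from n = 1.286 toward n = 1.533: a half-wave phase shift.
Exactly one π shift → a net half-wave offset.
With one net inversion, destructive interference in reflection requires 2 n t = m λ.
λ = 2 n t / m. The second-longest wavelength is m = 2: λ = 2 × 1.286 × 554 / 2.00 = 712 nm.

712 nm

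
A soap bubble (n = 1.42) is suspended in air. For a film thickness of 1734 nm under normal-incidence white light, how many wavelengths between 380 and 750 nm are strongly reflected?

6

At the upper boundary (n = 1.0 to n = 1.42) the reflected ray undergoes a half-wave phase shift.
At the lower boundary (n = 1.42 to n = 1.0) the reflected ray undergoes no phase shift.
The two reflections differ by half a wavelength.
For maximum reflection here: 2 n t = (m + ½) λ.
λ = 2 n t / (m + ½) = 4925 / (m + ½) nm.
m=6: 758 nm (IR); m=7: 657 nm (visible); m=8: 579 nm (visible); m=9: 518 nm (visible); m=10: 469 nm (visible); m=11: 428 nm (visible); m=12: 394 nm (visible); m=13: 365 nm (UV).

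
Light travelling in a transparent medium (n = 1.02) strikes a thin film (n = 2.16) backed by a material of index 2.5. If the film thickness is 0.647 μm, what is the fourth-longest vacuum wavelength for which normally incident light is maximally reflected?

699 nm

Top surface (1.02 → 2.16): reflection off a higher-index medium gives a half-wave phase shift.
Ray reflecting at the bottom interface goes from n = 2.16 toward n = 2.5: a half-wave phase shift.
The two reflections carry the same phase change, so no net offset.
With no net inversion, constructive interference in reflection requires 2 n t = m λ.
λ = 2 n t / m. The fourth-longest wavelength is m = 4: λ = 2 × 2.16 × 647 / 4.00 = 699 nm.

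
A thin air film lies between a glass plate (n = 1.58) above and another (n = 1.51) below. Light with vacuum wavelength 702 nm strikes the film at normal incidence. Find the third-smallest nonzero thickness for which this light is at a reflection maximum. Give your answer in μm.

At the upper boundary (n = 1.58 to n = 1.0) the reflected ray undergoes no phase shift.
Bottom surface (1.0 → 1.51): reflection off a higher-index medium gives a half-wave phase shift.
Net: one phase inversion between the two reflected rays.
So the condition for constructive reflection is 2 n t = (m + ½) λ.
The third-smallest nonzero thickness corresponds to m = 2: t = (m + ½) λ / (2 n) = 2.50 × 702 / (2 × 1.0) = 878 nm.

0.878 μm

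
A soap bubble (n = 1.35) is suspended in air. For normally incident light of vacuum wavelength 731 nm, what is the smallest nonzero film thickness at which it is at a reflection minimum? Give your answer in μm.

Ray reflecting at the top interface goes from n = 1.0 toward n = 1.35: a half-wave phase shift.
Bottom surface (1.35 → 1.0): reflection off a lower-index medium gives no phase shift.
The two reflections differ by half a wavelength.
For minimum reflection here: 2 n t = m λ.
The smallest nonzero thickness corresponds to m = 1: t = m λ / (2 n) = 1.00 × 731 / (2 × 1.35) = 271 nm.

0.271 μm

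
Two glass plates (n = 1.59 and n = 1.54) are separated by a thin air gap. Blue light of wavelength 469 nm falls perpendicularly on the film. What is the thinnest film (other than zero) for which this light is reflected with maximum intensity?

117 nm

Top surface (1.59 → 1.0): reflection off a lower-index medium gives no phase shift.
At the lower boundary (n = 1.0 to n = 1.54) the reflected ray undergoes a half-wave phase shift.
Net: one phase inversion between the two reflected rays.
With one net inversion, constructive interference in reflection requires 2 n t = (m + ½) λ.
Minimum at m = 0: t = λ / (4 n) = 469 / (4 × 1.0) = 117 nm.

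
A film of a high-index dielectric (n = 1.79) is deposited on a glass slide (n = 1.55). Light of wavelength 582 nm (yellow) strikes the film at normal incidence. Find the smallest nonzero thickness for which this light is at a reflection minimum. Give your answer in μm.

At the upper boundary (n = 1.0 to n = 1.79) the reflected ray undergoes a half-wave phase shift.
At the lower boundary (n = 1.79 to n = 1.55) the reflected ray undergoes no phase shift.
The two reflections differ by half a wavelength.
So the condition for destructive reflection is 2 n t = m λ.
The smallest nonzero thickness corresponds to m = 1: t = m λ / (2 n) = 1.00 × 582 / (2 × 1.79) = 163 nm.

0.163 μm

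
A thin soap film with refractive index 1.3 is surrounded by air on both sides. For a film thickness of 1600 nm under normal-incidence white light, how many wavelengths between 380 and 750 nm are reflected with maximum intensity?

Top surface (1.0 → 1.3): reflection off a higher-index medium gives a half-wave phase shift.
Ray reflecting at the bottom interface goes from n = 1.3 toward n = 1.0: no phase shift.
Exactly one π shift → a net half-wave offset.
So the condition for constructive reflection is 2 n t = (m + ½) λ.
λ = 2 n t / (m + ½) = 4160 / (m + ½) nm.
m=5: 756 nm (IR); m=6: 640 nm (visible); m=7: 555 nm (visible); m=8: 489 nm (visible); m=9: 438 nm (visible); m=10: 396 nm (visible); m=11: 362 nm (UV).

5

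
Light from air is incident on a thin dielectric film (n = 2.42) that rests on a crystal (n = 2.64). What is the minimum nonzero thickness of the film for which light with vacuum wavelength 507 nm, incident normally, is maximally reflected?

105 nm

Top surface (1.0 → 2.42): reflection off a higher-index medium gives a half-wave phase shift.
At the lower boundary (n = 2.42 to n = 2.64) the reflected ray undergoes a half-wave phase shift.
Net: no relative phase inversion (both shifts match).
So the condition for constructive reflection is 2 n t = m λ.
Minimum nonzero at m = 1: t = λ / (2 n) = 507 / (2 × 2.42) = 105 nm.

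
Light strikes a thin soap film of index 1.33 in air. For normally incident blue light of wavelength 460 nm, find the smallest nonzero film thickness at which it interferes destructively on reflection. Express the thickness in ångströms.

1729 Å

Top surface (1.0 → 1.33): reflection off a higher-index medium gives a half-wave phase shift.
Ray reflecting at the bottom interface goes from n = 1.33 toward n = 1.0: no phase shift.
Net: one phase inversion between the two reflected rays.
So the condition for destructive reflection is 2 n t = m λ.
Minimum nonzero at m = 1: t = λ / (2 n) = 460 / (2 × 1.33) = 173 nm.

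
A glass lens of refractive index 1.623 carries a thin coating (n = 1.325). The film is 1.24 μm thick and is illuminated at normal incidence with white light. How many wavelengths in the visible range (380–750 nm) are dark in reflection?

Top surface (1.0 → 1.325): reflection off a higher-index medium gives a half-wave phase shift.
Ray reflecting at the bottom interface goes from n = 1.325 toward n = 1.623: a half-wave phase shift.
The two reflections carry the same phase change, so no net offset.
For minimum reflection here: 2 n t = (m + ½) λ.
λ = 2 n t / (m + ½) = 3286 / (m + ½) nm.
m=3: 939 nm (IR); m=4: 730 nm (visible); m=5: 597 nm (visible); m=6: 506 nm (visible); m=7: 438 nm (visible); m=8: 387 nm (visible); m=9: 346 nm (UV).

5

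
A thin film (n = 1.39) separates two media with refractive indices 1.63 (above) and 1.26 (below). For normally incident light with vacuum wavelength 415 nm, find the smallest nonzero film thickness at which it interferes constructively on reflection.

149 nm

Ray reflecting at the top interface goes from n = 1.63 toward n = 1.39: no phase shift.
At the lower boundary (n = 1.39 to n = 1.26) the reflected ray undergoes no phase shift.
Net: no relative phase inversion (both shifts match).
For maximum reflection here: 2 n t = m λ.
Minimum nonzero at m = 1: t = λ / (2 n) = 415 / (2 × 1.39) = 149 nm.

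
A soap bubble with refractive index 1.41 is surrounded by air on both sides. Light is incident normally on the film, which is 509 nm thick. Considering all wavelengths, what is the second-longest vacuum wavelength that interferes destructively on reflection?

718 nm

Top surface (1.0 → 1.41): reflection off a higher-index medium gives a half-wave phase shift.
Bottom surface (1.41 → 1.0): reflection off a lower-index medium gives no phase shift.
The two reflections differ by half a wavelength.
With one net inversion, destructive interference in reflection requires 2 n t = m λ.
λ = 2 n t / m. The second-longest wavelength is m = 2: λ = 2 × 1.41 × 509 / 2.00 = 718 nm.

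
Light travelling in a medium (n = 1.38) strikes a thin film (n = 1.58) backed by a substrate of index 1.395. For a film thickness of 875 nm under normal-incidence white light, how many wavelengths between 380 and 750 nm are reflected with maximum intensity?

Ray reflecting at the top interface goes from n = 1.38 toward n = 1.58: a half-wave phase shift.
Ray reflecting at the bottom interface goes from n = 1.58 toward n = 1.395: no phase shift.
Exactly one π shift → a net half-wave offset.
So the condition for constructive reflection is 2 n t = (m + ½) λ.
λ = 2 n t / (m + ½) = 2765 / (m + ½) nm.
m=3: 790 nm (IR); m=4: 614 nm (visible); m=5: 503 nm (visible); m=6: 425 nm (visible); m=7: 369 nm (UV).

3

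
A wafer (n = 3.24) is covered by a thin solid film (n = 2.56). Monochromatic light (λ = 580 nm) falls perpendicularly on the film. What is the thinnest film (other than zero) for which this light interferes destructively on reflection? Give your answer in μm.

0.0566 μm

Ray reflecting at the top interface goes from n = 1.0 toward n = 2.56: a half-wave phase shift.
Ray reflecting at the bottom interface goes from n = 2.56 toward n = 3.24: a half-wave phase shift.
The two reflections carry the same phase change, so no net offset.
With no net inversion, destructive interference in reflection requires 2 n t = (m + ½) λ.
Minimum at m = 0: t = λ / (4 n) = 580 / (4 × 2.56) = 56.6 nm.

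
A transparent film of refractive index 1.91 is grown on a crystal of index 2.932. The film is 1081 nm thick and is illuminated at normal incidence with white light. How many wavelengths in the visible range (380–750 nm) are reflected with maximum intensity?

5

Ray reflecting at the top interface goes from n = 1.0 toward n = 1.91: a half-wave phase shift.
Ray reflecting at the bottom interface goes from n = 1.91 toward n = 2.932: a half-wave phase shift.
The two reflections carry the same phase change, so no net offset.
With no net inversion, constructive interference in reflection requires 2 n t = m λ.
λ = 2 n t / m = 4129 / m nm.
m=5: 826 nm (IR); m=6: 688 nm (visible); m=7: 590 nm (visible); m=8: 516 nm (visible); m=9: 459 nm (visible); m=10: 413 nm (visible); m=11: 375 nm (UV).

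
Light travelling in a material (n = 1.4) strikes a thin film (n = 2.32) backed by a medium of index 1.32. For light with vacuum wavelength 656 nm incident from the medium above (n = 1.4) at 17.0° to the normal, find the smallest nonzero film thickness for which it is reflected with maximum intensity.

71.8 nm

At the upper boundary (n = 1.4 to n = 2.32) the reflected ray undergoes a half-wave phase shift.
Bottom surface (2.32 → 1.32): reflection off a lower-index medium gives no phase shift.
Net: one phase inversion between the two reflected rays.
With one net inversion, constructive interference in reflection requires 2 n t cos θ_r = (m + ½) λ.
Snell's law: 1.4 sin 17.0° = 2.32 sin θ_r → sin θ_r = 0.176, cos θ_r = 0.984.
Minimum at m = 0: t = λ / (4 n cos θ_r) = 656 / (4 × 2.32 × 0.984) = 71.8 nm.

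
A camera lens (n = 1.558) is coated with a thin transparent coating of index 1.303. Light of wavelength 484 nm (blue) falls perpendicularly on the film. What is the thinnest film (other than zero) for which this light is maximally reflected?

186 nm

Top surface (1.0 → 1.303): reflection off a higher-index medium gives a half-wave phase shift.
Ray reflecting at the bottom interface goes from n = 1.303 toward n = 1.558: a half-wave phase shift.
The two reflections carry the same phase change, so no net offset.
With no net inversion, constructive interference in reflection requires 2 n t = m λ.
Minimum nonzero at m = 1: t = λ / (2 n) = 484 / (2 × 1.303) = 186 nm.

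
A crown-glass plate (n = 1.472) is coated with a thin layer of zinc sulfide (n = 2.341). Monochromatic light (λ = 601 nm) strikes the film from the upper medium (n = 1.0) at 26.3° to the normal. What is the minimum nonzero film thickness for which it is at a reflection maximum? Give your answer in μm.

0.0654 μm

Top surface (1.0 → 2.341): reflection off a higher-index medium gives a half-wave phase shift.
At the lower boundary (n = 2.341 to n = 1.472) the reflected ray undergoes no phase shift.
Net: one phase inversion between the two reflected rays.
So the condition for constructive reflection is 2 n t cos θ_r = (m + ½) λ.
Snell's law: 1.0 sin 26.3° = 2.341 sin θ_r → sin θ_r = 0.189, cos θ_r = 0.982.
Minimum at m = 0: t = λ / (4 n cos θ_r) = 601 / (4 × 2.341 × 0.982) = 65.4 nm.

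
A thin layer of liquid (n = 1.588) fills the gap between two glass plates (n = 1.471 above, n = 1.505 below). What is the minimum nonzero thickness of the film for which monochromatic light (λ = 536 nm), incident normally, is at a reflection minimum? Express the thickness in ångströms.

At the upper boundary (n = 1.471 to n = 1.588) the reflected ray undergoes a half-wave phase shift.
At the lower boundary (n = 1.588 to n = 1.505) the reflected ray undergoes no phase shift.
Exactly one π shift → a net half-wave offset.
With one net inversion, destructive interference in reflection requires 2 n t = m λ.
Minimum nonzero at m = 1: t = λ / (2 n) = 536 / (2 × 1.588) = 169 nm.

1688 Å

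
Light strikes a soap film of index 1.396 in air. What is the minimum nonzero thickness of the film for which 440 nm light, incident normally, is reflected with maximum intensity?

78.8 nm

Top surface (1.0 → 1.396): reflection off a higher-index medium gives a half-wave phase shift.
Bottom surface (1.396 → 1.0): reflection off a lower-index medium gives no phase shift.
Exactly one π shift → a net half-wave offset.
So the condition for constructive reflection is 2 n t = (m + ½) λ.
Minimum at m = 0: t = λ / (4 n) = 440 / (4 × 1.396) = 78.8 nm.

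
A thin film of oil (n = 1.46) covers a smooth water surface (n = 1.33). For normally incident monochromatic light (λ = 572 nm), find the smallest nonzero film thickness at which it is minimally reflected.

Top surface (1.0 → 1.46): reflection off a higher-index medium gives a half-wave phase shift.
Ray reflecting at the bottom interface goes from n = 1.46 toward n = 1.33: no phase shift.
Exactly one π shift → a net half-wave offset.
For dark reflection here: 2 n t = m λ.
Minimum nonzero at m = 1: t = λ / (2 n) = 572 / (2 × 1.46) = 196 nm.

196 nm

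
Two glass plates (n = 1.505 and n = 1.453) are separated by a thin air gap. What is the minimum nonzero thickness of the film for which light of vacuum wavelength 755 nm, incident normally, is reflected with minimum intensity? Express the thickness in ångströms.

3775 Å

Top surface (1.505 → 1.0): reflection off a lower-index medium gives no phase shift.
Ray reflecting at the bottom interface goes from n = 1.0 toward n = 1.453: a half-wave phase shift.
Net: one phase inversion between the two reflected rays.
So the condition for destructive reflection is 2 n t = m λ.
Minimum nonzero at m = 1: t = λ / (2 n) = 755 / (2 × 1.0) = 378 nm.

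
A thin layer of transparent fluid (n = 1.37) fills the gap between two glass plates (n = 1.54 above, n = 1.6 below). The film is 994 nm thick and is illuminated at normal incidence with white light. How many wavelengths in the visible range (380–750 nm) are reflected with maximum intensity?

3

Top surface (1.54 → 1.37): reflection off a lower-index medium gives no phase shift.
Ray reflecting at the bottom interface goes from n = 1.37 toward n = 1.6: a half-wave phase shift.
The two reflections differ by half a wavelength.
So the condition for constructive reflection is 2 n t = (m + ½) λ.
λ = 2 n t / (m + ½) = 2724 / (m + ½) nm.
m=3: 778 nm (IR); m=4: 605 nm (visible); m=5: 495 nm (visible); m=6: 419 nm (visible); m=7: 363 nm (UV).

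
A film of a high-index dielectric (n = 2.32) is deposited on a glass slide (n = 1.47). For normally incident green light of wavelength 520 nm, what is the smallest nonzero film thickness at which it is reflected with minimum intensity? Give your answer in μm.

0.112 μm

Top surface (1.0 → 2.32): reflection off a higher-index medium gives a half-wave phase shift.
Ray reflecting at the bottom interface goes from n = 2.32 toward n = 1.47: no phase shift.
Exactly one π shift → a net half-wave offset.
For weak reflection here: 2 n t = m λ.
The smallest nonzero thickness corresponds to m = 1: t = m λ / (2 n) = 1.00 × 520 / (2 × 2.32) = 112 nm.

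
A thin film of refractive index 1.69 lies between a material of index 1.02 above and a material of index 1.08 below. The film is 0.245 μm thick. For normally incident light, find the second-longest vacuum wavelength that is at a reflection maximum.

552 nm

Ray reflecting at the top interface goes from n = 1.02 toward n = 1.69: a half-wave phase shift.
Ray reflecting at the bottom interface goes from n = 1.69 toward n = 1.08: no phase shift.
Exactly one π shift → a net half-wave offset.
For bright reflection here: 2 n t = (m + ½) λ.
λ = 2 n t / (m + ½). The second-longest wavelength is m = 1: λ = 2 × 1.69 × 245 / 1.50 = 552 nm.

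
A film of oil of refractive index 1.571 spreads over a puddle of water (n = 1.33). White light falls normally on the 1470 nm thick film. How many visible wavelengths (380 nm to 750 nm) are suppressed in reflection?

6

At the upper boundary (n = 1.0 to n = 1.571) the reflected ray undergoes a half-wave phase shift.
Bottom surface (1.571 → 1.33): reflection off a lower-index medium gives no phase shift.
The two reflections differ by half a wavelength.
For minimum reflection here: 2 n t = m λ.
λ = 2 n t / m = 4619 / m nm.
m=6: 770 nm (IR); m=7: 660 nm (visible); m=8: 577 nm (visible); m=9: 513 nm (visible); m=10: 462 nm (visible); m=11: 420 nm (visible); m=12: 385 nm (visible); m=13: 355 nm (UV).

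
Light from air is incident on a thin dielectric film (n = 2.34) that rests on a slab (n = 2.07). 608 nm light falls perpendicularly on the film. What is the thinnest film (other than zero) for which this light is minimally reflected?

130 nm

Top surface (1.0 → 2.34): reflection off a higher-index medium gives a half-wave phase shift.
Ray reflecting at the bottom interface goes from n = 2.34 toward n = 2.07: no phase shift.
Net: one phase inversion between the two reflected rays.
So the condition for destructive reflection is 2 n t = m λ.
Minimum nonzero at m = 1: t = λ / (2 n) = 608 / (2 × 2.34) = 130 nm.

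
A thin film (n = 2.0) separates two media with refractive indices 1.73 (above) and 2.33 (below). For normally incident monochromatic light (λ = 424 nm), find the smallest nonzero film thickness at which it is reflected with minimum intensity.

At the upper boundary (n = 1.73 to n = 2.0) the reflected ray undergoes a half-wave phase shift.
Bottom surface (2.0 → 2.33): reflection off a higher-index medium gives a half-wave phase shift.
The two reflections carry the same phase change, so no net offset.
With no net inversion, destructive interference in reflection requires 2 n t = (m + ½) λ.
Minimum at m = 0: t = λ / (4 n) = 424 / (4 × 2.0) = 53.0 nm.

53.0 nm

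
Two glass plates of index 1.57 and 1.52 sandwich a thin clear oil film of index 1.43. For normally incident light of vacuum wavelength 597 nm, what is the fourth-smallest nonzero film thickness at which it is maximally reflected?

At the upper boundary (n = 1.57 to n = 1.43) the reflected ray undergoes no phase shift.
Bottom surface (1.43 → 1.52): reflection off a higher-index medium gives a half-wave phase shift.
Net: one phase inversion between the two reflected rays.
So the condition for constructive reflection is 2 n t = (m + ½) λ.
The fourth-smallest nonzero thickness corresponds to m = 3: t = (m + ½) λ / (2 n) = 3.50 × 597 / (2 × 1.43) = 731 nm.

731 nm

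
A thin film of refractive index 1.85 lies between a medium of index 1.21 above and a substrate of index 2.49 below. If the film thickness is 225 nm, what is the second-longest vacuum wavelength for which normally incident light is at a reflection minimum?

555 nm

Top surface (1.21 → 1.85): reflection off a higher-index medium gives a half-wave phase shift.
Bottom surface (1.85 → 2.49): reflection off a higher-index medium gives a half-wave phase shift.
Net: no relative phase inversion (both shifts match).
With no net inversion, destructive interference in reflection requires 2 n t = (m + ½) λ.
λ = 2 n t / (m + ½). The second-longest wavelength is m = 1: λ = 2 × 1.85 × 225 / 1.50 = 555 nm.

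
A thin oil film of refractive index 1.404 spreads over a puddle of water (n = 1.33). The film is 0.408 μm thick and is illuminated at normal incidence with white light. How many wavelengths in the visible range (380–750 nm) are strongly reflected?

Top surface (1.0 → 1.404): reflection off a higher-index medium gives a half-wave phase shift.
Bottom surface (1.404 → 1.33): reflection off a lower-index medium gives no phase shift.
Net: one phase inversion between the two reflected rays.
So the condition for constructive reflection is 2 n t = (m + ½) λ.
λ = 2 n t / (m + ½) = 1146 / (m + ½) nm.
m=1: 764 nm (IR); m=2: 458 nm (visible); m=3: 327 nm (UV).

1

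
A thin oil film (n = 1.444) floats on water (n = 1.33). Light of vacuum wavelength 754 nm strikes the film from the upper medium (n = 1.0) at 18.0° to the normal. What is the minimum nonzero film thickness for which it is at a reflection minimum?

267 nm

Top surface (1.0 → 1.444): reflection off a higher-index medium gives a half-wave phase shift.
At the lower boundary (n = 1.444 to n = 1.33) the reflected ray undergoes no phase shift.
Net: one phase inversion between the two reflected rays.
For weak reflection here: 2 n t cos θ_r = m λ.
Snell's law: 1.0 sin 18.0° = 1.444 sin θ_r → sin θ_r = 0.214, cos θ_r = 0.977.
Minimum nonzero at m = 1: t = λ / (2 n cos θ_r) = 754 / (2 × 1.444 × 0.977) = 267 nm.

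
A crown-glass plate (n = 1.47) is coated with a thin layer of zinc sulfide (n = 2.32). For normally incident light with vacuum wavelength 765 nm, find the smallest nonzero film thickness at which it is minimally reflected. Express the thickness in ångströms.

1649 Å

Ray reflecting at the top interface goes from n = 1.0 toward n = 2.32: a half-wave phase shift.
Bottom surface (2.32 → 1.47): reflection off a lower-index medium gives no phase shift.
The two reflections differ by half a wavelength.
So the condition for destructive reflection is 2 n t = m λ.
Minimum nonzero at m = 1: t = λ / (2 n) = 765 / (2 × 2.32) = 165 nm.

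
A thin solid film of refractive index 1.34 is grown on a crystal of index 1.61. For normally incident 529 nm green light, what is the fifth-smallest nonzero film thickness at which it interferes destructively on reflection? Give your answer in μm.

Top surface (1.0 → 1.34): reflection off a higher-index medium gives a half-wave phase shift.
Ray reflecting at the bottom interface goes from n = 1.34 toward n = 1.61: a half-wave phase shift.
The two reflections carry the same phase change, so no net offset.
With no net inversion, destructive interference in reflection requires 2 n t = (m + ½) λ.
The fifth-smallest nonzero thickness corresponds to m = 4: t = (m + ½) λ / (2 n) = 4.50 × 529 / (2 × 1.34) = 888 nm.

0.888 μm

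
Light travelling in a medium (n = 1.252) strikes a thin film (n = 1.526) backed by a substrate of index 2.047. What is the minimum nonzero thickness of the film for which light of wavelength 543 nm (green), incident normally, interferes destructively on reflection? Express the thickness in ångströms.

Ray reflecting at the top interface goes from n = 1.252 toward n = 1.526: a half-wave phase shift.
At the lower boundary (n = 1.526 to n = 2.047) the reflected ray undergoes a half-wave phase shift.
Net: no relative phase inversion (both shifts match).
For minimum reflection here: 2 n t = (m + ½) λ.
Minimum at m = 0: t = λ / (4 n) = 543 / (4 × 1.526) = 89.0 nm.

890 Å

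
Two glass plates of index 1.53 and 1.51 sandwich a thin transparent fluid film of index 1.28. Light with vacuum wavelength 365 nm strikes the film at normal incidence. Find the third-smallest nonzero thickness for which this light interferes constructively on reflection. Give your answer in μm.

At the upper boundary (n = 1.53 to n = 1.28) the reflected ray undergoes no phase shift.
Ray reflecting at the bottom interface goes from n = 1.28 toward n = 1.51: a half-wave phase shift.
Exactly one π shift → a net half-wave offset.
With one net inversion, constructive interference in reflection requires 2 n t = (m + ½) λ.
The third-smallest nonzero thickness corresponds to m = 2: t = (m + ½) λ / (2 n) = 2.50 × 365 / (2 × 1.28) = 356 nm.

0.356 μm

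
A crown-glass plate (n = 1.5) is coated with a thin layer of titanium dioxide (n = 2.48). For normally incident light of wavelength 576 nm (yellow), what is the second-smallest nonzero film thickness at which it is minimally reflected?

Top surface (1.0 → 2.48): reflection off a higher-index medium gives a half-wave phase shift.
At the lower boundary (n = 2.48 to n = 1.5) the reflected ray undergoes no phase shift.
Exactly one π shift → a net half-wave offset.
With one net inversion, destructive interference in reflection requires 2 n t = m λ.
The second-smallest nonzero thickness corresponds to m = 2: t = m λ / (2 n) = 2.00 × 576 / (2 × 2.48) = 232 nm.

232 nm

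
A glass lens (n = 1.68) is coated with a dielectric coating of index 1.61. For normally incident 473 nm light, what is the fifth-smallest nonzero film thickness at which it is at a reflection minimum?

Top surface (1.0 → 1.61): reflection off a higher-index medium gives a half-wave phase shift.
Ray reflecting at the bottom interface goes from n = 1.61 toward n = 1.68: a half-wave phase shift.
Net: no relative phase inversion (both shifts match).
For minimum reflection here: 2 n t = (m + ½) λ.
The fifth-smallest nonzero thickness corresponds to m = 4: t = (m + ½) λ / (2 n) = 4.50 × 473 / (2 × 1.61) = 661 nm.

661 nm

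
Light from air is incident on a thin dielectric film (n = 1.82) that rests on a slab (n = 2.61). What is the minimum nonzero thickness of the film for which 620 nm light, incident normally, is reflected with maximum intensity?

170 nm

At the upper boundary (n = 1.0 to n = 1.82) the reflected ray undergoes a half-wave phase shift.
Bottom surface (1.82 → 2.61): reflection off a higher-index medium gives a half-wave phase shift.
The two reflections carry the same phase change, so no net offset.
For bright reflection here: 2 n t = m λ.
Minimum nonzero at m = 1: t = λ / (2 n) = 620 / (2 × 1.82) = 170 nm.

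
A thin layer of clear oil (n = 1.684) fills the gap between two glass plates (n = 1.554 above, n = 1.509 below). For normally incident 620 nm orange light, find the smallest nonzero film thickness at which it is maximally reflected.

92.0 nm

Top surface (1.554 → 1.684): reflection off a higher-index medium gives a half-wave phase shift.
Ray reflecting at the bottom interface goes from n = 1.684 toward n = 1.509: no phase shift.
Net: one phase inversion between the two reflected rays.
So the condition for constructive reflection is 2 n t = (m + ½) λ.
Minimum at m = 0: t = λ / (4 n) = 620 / (4 × 1.684) = 92.0 nm.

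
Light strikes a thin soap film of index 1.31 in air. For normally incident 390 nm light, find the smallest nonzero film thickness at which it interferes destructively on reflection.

Ray reflecting at the top interface goes from n = 1.0 toward n = 1.31: a half-wave phase shift.
Ray reflecting at the bottom interface goes from n = 1.31 toward n = 1.0: no phase shift.
The two reflections differ by half a wavelength.
With one net inversion, destructive interference in reflection requires 2 n t = m λ.
Minimum nonzero at m = 1: t = λ / (2 n) = 390 / (2 × 1.31) = 149 nm.

149 nm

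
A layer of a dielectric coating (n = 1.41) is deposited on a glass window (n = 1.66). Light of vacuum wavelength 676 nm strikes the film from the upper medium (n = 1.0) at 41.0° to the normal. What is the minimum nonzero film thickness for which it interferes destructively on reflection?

Ray reflecting at the top interface goes from n = 1.0 toward n = 1.41: a half-wave phase shift.
Bottom surface (1.41 → 1.66): reflection off a higher-index medium gives a half-wave phase shift.
Zero or two π shifts → no net half-wave offset.
With no net inversion, destructive interference in reflection requires 2 n t cos θ_r = (m + ½) λ.
Snell's law: 1.0 sin 41.0° = 1.41 sin θ_r → sin θ_r = 0.465, cos θ_r = 0.885.
Minimum at m = 0: t = λ / (4 n cos θ_r) = 676 / (4 × 1.41 × 0.885) = 135 nm.

135 nm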